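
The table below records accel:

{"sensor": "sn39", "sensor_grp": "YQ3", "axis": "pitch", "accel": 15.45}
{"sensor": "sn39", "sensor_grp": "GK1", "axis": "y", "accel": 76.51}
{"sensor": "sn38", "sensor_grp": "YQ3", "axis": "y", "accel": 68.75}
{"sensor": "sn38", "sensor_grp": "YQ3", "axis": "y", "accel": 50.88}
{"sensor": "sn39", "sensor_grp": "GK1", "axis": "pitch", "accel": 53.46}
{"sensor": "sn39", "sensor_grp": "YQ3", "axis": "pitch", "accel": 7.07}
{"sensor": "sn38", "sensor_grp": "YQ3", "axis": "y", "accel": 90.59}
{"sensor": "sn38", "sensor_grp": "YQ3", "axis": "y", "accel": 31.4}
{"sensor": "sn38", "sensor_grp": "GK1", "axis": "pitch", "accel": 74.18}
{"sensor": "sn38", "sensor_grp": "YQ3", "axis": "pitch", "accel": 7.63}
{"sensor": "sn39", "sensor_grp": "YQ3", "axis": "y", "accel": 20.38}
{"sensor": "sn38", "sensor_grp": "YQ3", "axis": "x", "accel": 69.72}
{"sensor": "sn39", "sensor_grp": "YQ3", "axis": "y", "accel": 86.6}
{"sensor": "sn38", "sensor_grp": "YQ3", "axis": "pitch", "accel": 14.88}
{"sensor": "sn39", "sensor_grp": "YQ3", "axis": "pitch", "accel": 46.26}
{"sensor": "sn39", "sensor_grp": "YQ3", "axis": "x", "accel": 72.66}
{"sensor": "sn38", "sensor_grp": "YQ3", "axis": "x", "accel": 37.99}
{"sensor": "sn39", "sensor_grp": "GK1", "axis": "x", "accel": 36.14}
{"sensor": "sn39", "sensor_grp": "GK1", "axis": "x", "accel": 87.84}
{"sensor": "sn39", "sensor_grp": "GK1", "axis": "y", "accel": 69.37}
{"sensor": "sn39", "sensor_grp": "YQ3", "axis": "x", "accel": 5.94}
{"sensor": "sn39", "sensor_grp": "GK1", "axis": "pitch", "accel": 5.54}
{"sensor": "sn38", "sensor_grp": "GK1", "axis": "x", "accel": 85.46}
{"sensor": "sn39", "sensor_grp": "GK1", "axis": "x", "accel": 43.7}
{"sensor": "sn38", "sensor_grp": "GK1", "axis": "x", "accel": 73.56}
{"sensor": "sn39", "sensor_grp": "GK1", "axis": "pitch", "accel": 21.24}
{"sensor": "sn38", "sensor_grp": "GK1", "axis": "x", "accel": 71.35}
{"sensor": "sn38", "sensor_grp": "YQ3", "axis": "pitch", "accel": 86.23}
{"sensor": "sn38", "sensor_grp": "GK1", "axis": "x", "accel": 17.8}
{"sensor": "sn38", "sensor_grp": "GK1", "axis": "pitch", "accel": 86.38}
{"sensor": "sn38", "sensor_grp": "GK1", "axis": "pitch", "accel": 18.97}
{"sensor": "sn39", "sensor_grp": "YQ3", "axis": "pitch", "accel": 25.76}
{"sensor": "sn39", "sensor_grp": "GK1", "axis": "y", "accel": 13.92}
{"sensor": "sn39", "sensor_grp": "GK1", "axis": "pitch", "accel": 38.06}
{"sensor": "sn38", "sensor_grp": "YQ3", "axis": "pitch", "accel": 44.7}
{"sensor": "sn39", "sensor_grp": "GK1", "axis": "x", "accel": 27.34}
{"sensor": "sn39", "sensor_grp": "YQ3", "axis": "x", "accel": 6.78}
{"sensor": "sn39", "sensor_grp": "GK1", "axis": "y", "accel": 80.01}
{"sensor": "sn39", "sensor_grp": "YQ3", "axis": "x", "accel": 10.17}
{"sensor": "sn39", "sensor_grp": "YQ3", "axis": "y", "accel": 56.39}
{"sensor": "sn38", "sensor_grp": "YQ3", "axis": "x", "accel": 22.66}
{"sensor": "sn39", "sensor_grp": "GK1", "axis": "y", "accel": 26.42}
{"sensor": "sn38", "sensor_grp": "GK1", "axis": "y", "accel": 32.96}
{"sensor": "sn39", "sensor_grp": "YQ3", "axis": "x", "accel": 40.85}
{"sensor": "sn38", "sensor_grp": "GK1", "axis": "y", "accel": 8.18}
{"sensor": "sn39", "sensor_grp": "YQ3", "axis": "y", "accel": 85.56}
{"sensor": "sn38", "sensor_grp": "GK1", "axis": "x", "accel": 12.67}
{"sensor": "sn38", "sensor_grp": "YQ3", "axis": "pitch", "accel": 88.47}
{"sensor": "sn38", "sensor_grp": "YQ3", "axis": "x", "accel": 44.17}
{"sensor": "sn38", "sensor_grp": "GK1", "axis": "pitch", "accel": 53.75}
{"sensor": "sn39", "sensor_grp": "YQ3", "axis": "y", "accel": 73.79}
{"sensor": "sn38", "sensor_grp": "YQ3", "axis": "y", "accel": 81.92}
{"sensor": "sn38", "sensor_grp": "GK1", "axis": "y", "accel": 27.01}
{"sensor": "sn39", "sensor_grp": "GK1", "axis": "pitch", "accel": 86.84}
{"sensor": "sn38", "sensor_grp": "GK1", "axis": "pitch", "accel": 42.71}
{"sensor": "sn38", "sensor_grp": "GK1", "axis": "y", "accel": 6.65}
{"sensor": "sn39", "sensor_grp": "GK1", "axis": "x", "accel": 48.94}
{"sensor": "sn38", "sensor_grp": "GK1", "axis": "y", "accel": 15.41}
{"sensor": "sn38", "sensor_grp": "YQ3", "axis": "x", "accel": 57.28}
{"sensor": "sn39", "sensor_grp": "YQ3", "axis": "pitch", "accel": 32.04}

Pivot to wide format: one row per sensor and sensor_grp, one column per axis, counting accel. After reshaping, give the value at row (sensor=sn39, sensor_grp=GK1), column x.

Rows with sensor=sn39, sensor_grp=GK1 and axis=x: accel values are 36.14, 87.84, 43.7, 27.34, 48.94.
5 rows match — count = 5.

5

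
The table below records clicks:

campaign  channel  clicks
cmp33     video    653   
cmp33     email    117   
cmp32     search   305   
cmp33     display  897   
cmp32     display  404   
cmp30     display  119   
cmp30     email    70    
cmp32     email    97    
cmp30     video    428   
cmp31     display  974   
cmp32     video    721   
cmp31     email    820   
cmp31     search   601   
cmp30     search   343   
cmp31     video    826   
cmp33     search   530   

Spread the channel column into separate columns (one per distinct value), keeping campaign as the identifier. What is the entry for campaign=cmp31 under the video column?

826

Wide layout: rows indexed by campaign, columns are the 4 distinct channel values (video, email, search, display).
Cell (campaign=cmp31, channel=video) draws from the long row where campaign=cmp31 and channel=video, which has clicks=826.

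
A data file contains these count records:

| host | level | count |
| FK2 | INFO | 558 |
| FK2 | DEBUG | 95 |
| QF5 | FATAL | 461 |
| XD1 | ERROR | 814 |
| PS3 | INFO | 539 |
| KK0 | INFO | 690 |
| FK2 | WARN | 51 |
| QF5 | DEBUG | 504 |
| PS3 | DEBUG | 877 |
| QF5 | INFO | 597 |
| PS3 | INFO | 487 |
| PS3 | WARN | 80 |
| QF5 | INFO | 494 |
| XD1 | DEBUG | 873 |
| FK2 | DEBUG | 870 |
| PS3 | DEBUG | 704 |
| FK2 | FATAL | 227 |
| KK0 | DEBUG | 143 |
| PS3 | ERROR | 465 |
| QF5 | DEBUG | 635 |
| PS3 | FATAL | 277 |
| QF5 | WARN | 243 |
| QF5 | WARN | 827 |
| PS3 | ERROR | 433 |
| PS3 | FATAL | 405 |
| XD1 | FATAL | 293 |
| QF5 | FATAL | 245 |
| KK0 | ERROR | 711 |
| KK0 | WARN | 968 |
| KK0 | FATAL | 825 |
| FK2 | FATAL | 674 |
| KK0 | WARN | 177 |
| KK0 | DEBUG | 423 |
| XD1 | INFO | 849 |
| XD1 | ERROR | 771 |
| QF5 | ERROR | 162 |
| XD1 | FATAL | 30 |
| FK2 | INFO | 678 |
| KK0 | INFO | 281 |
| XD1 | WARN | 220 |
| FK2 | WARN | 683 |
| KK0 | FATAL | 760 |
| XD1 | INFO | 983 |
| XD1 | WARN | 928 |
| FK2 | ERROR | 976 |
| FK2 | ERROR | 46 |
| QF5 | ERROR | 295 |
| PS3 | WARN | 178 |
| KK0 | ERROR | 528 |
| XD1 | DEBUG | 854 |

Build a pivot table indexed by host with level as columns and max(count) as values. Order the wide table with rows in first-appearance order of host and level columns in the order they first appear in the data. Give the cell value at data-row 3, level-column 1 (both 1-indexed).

With rows in first-appearance order of host, row 3 is host=XD1. level columns in first-appearance order: INFO, DEBUG, FATAL, ERROR, WARN; column 1 is INFO.
Long rows with host=XD1, level=INFO: max(849, 983) = 983.

983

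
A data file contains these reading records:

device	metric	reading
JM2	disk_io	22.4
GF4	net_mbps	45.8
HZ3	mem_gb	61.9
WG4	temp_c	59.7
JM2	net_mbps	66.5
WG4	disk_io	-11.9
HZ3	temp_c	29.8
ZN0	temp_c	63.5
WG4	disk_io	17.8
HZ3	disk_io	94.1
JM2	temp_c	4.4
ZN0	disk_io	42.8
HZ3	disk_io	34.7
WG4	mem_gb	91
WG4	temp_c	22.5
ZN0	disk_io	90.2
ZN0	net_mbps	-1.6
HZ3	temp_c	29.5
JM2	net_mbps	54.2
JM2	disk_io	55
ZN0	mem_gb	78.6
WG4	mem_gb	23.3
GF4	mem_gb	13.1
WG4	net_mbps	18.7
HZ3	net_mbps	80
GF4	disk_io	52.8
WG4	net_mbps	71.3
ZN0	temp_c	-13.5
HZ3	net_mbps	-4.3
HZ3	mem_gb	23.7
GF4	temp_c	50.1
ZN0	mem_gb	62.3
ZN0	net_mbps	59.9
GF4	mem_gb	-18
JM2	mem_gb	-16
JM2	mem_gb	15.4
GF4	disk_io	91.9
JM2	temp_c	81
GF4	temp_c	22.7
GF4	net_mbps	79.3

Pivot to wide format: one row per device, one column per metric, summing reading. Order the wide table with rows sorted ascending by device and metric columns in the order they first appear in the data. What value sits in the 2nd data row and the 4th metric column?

59.3

With rows sorted ascending by device, row 2 is device=HZ3. metric columns in first-appearance order: disk_io, net_mbps, mem_gb, temp_c; column 4 is temp_c.
Long rows with device=HZ3, metric=temp_c: 29.8 + 29.5 = 59.3.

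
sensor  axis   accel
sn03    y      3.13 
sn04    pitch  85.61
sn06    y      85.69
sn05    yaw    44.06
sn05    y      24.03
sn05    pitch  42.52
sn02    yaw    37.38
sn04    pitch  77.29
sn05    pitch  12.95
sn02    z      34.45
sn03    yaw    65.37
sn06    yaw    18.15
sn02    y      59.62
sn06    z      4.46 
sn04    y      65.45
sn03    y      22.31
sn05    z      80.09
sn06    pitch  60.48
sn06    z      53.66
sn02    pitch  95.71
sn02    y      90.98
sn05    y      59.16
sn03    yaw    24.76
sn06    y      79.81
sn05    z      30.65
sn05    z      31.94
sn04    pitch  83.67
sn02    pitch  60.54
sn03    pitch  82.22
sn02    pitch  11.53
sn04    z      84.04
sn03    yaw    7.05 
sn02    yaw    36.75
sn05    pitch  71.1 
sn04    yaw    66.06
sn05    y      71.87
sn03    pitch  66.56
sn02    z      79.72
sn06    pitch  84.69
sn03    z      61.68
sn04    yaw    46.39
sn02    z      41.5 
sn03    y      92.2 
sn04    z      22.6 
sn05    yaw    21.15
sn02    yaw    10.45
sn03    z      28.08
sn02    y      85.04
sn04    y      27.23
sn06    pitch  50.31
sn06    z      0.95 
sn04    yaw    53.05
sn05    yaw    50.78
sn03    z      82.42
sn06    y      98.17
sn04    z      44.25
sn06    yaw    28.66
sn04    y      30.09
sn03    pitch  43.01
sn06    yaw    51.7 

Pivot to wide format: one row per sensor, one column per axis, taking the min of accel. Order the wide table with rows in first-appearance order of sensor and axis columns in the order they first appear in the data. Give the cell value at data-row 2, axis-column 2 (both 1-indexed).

77.29

With rows in first-appearance order of sensor, row 2 is sensor=sn04. axis columns in first-appearance order: y, pitch, yaw, z; column 2 is pitch.
Long rows with sensor=sn04, axis=pitch: min(85.61, 77.29, 83.67) = 77.29.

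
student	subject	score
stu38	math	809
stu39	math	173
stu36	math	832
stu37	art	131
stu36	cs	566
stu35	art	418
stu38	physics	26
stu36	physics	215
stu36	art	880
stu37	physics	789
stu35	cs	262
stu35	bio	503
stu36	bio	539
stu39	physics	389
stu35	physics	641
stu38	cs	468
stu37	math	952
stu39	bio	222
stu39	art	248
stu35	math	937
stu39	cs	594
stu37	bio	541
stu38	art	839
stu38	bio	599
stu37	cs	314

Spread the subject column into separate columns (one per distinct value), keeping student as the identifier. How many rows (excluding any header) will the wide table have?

5

5 distinct student values → 5 rows.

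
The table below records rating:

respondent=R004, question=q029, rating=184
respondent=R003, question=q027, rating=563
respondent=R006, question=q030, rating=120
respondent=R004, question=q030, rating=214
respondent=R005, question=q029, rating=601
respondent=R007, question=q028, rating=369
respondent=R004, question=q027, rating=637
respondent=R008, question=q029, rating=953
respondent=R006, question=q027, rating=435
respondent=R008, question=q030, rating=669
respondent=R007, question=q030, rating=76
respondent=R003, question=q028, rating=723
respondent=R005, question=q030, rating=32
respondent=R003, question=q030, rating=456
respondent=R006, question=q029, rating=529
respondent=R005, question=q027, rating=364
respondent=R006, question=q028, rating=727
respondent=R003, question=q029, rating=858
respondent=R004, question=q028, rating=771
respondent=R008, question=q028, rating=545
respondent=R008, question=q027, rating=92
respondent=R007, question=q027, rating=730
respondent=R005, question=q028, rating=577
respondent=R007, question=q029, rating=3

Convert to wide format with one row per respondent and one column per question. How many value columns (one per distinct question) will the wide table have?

4 distinct question values: q027, q028, q029, q030.

4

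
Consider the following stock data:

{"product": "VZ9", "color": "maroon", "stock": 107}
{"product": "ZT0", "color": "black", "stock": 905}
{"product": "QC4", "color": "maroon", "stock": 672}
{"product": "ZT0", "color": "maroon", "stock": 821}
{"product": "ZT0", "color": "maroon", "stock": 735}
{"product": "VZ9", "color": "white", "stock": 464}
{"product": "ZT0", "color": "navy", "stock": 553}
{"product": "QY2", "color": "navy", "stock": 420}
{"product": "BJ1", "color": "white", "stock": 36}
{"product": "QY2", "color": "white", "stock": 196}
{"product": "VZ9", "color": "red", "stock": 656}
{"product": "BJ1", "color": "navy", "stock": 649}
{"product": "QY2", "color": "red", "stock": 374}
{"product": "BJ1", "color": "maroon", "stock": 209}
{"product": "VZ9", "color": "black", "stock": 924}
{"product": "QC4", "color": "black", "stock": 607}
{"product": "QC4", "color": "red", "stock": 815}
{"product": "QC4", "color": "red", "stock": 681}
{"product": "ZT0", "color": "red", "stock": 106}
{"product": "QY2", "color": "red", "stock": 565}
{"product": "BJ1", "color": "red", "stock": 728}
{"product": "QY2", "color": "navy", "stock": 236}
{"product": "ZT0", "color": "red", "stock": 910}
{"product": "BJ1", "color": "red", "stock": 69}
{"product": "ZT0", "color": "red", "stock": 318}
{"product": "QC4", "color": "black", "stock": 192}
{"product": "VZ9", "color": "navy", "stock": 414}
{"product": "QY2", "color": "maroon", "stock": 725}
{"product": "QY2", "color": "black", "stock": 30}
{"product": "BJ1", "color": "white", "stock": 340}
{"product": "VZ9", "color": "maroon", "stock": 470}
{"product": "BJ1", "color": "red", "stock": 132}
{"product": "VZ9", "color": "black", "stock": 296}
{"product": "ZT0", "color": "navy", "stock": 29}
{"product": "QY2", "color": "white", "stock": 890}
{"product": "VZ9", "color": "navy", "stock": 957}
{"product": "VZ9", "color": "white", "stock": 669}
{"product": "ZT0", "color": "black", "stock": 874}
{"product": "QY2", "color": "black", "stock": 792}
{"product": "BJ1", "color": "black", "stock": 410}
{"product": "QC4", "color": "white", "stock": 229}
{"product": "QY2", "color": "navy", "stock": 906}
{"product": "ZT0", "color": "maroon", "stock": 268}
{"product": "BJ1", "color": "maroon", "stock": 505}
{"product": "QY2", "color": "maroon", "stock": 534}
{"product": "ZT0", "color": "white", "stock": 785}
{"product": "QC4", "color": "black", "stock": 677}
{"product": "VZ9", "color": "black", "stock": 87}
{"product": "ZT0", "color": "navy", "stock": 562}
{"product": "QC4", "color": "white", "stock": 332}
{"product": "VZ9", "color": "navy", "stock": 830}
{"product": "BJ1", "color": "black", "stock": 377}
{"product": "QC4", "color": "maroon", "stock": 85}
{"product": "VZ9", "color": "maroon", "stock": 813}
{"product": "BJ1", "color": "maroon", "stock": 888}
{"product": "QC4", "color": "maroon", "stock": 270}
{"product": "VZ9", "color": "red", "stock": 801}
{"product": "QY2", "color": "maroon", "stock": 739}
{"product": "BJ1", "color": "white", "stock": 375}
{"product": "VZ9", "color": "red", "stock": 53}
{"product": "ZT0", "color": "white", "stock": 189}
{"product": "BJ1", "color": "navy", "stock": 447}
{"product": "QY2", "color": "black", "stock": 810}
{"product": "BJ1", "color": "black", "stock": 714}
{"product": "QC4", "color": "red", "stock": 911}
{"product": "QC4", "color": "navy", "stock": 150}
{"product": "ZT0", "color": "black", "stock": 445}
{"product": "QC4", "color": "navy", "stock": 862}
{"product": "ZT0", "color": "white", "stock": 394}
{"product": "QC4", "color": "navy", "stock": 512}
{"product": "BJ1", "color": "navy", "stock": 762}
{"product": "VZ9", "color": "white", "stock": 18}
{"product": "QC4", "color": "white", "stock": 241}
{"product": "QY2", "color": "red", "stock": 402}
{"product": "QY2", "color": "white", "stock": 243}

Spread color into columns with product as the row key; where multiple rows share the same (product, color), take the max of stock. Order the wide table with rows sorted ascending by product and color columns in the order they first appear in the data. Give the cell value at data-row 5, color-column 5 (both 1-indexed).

910

With rows sorted ascending by product, row 5 is product=ZT0. color columns in first-appearance order: maroon, black, white, navy, red; column 5 is red.
Long rows with product=ZT0, color=red: max(106, 910, 318) = 910.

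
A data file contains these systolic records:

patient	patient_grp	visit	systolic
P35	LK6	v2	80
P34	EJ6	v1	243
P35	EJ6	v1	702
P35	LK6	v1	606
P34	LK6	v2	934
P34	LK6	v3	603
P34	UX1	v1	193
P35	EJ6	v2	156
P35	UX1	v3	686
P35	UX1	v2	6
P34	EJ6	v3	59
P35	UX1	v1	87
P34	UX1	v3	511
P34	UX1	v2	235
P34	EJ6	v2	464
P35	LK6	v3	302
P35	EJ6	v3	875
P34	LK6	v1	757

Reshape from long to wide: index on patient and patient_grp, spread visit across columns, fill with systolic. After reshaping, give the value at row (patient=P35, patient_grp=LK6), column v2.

Wide layout: rows indexed by patient and patient_grp, columns are the 3 distinct visit values (v2, v1, v3).
Cell (patient=P35, patient_grp=LK6, visit=v2) draws from the long row where patient=P35, patient_grp=LK6 and visit=v2, which has systolic=80.

80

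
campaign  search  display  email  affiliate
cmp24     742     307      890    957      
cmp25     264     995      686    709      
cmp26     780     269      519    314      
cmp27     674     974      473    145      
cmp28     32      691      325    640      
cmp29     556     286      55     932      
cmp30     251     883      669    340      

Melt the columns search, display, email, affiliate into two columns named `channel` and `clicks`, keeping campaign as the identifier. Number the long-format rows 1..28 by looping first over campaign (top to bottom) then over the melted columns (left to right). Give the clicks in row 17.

28 rows total (7 × 4). Row 17: index ⌊(17-1)/4⌋ = 4 into campaign → cmp28; (17-1) mod 4 = 0 into the melted columns → search.
So row 17 is (cmp28, search, 32); clicks = 32.

32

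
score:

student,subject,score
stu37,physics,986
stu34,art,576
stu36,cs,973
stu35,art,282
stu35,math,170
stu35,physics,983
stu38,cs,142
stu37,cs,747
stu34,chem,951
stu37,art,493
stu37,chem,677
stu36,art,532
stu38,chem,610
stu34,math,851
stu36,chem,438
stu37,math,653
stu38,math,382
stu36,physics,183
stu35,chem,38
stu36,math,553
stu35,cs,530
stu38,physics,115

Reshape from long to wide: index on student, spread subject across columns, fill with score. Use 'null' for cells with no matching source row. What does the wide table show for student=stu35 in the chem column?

The long row with student=stu35, subject=chem has score=38.

38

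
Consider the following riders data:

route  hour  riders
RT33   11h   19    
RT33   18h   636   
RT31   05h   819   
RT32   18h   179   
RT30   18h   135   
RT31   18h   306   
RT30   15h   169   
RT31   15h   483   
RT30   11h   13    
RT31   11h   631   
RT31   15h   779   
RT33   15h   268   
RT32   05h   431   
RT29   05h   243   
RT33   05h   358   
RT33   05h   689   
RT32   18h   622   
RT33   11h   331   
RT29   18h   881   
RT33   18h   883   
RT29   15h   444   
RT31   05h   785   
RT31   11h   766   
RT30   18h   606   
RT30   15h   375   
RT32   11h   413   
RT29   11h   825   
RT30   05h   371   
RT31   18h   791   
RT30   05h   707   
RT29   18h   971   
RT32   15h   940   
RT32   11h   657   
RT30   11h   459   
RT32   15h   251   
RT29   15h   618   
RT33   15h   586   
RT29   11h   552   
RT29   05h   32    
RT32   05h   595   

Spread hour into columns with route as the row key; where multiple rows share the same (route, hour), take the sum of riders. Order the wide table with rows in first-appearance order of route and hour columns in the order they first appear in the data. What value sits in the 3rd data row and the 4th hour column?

With rows in first-appearance order of route, row 3 is route=RT32. hour columns in first-appearance order: 11h, 18h, 05h, 15h; column 4 is 15h.
Long rows with route=RT32, hour=15h: 940 + 251 = 1191.

1191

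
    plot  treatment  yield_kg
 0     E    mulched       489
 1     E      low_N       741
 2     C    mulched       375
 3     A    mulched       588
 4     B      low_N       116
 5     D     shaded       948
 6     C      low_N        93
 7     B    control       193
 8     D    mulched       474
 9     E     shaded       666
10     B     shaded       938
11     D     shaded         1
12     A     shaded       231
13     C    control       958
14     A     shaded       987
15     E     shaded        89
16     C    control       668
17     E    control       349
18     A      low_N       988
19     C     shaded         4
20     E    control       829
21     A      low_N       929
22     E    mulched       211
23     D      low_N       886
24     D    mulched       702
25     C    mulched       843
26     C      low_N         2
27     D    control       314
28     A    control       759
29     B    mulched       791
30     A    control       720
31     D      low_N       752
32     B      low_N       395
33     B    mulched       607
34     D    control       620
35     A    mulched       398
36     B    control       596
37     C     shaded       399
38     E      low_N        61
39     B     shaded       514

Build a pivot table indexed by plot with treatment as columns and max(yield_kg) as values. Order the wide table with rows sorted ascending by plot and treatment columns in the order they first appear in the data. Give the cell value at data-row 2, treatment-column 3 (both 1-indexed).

938

With rows sorted ascending by plot, row 2 is plot=B. treatment columns in first-appearance order: mulched, low_N, shaded, control; column 3 is shaded.
Long rows with plot=B, treatment=shaded: max(938, 514) = 938.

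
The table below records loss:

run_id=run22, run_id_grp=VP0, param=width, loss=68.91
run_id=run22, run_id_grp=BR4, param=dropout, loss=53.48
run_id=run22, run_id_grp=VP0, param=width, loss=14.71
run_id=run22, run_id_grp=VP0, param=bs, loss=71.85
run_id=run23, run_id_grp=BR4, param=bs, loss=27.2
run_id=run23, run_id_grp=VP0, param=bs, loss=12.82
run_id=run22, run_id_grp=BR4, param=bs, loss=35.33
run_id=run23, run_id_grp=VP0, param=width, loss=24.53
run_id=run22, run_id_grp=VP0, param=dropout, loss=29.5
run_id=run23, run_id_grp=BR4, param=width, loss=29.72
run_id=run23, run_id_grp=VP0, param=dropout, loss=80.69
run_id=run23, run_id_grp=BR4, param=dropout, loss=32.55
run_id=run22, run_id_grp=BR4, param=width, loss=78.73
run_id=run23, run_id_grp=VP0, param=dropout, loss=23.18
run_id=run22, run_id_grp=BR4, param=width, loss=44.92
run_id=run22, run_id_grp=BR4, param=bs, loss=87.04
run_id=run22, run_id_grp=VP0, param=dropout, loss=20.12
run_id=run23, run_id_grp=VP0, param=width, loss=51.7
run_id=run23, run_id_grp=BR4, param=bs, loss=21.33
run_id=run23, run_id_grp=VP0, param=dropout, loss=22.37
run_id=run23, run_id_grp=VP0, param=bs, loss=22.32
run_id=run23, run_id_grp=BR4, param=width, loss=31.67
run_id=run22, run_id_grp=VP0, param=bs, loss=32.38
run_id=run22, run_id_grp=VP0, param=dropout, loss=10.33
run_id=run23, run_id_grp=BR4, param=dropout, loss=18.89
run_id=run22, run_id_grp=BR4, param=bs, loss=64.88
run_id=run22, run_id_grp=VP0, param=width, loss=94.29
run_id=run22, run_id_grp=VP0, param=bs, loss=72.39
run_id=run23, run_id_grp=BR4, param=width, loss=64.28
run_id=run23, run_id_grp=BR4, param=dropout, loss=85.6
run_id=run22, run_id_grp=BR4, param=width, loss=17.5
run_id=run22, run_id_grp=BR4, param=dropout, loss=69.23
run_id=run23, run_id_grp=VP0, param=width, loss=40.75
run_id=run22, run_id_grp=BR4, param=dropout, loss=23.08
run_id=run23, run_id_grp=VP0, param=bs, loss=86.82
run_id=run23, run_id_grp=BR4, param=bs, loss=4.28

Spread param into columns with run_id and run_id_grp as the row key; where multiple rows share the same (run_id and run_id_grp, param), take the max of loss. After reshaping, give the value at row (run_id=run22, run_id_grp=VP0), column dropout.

Rows with run_id=run22, run_id_grp=VP0 and param=dropout: loss values are 29.5, 20.12, 10.33.
max(29.5, 20.12, 10.33) = 29.5.

29.5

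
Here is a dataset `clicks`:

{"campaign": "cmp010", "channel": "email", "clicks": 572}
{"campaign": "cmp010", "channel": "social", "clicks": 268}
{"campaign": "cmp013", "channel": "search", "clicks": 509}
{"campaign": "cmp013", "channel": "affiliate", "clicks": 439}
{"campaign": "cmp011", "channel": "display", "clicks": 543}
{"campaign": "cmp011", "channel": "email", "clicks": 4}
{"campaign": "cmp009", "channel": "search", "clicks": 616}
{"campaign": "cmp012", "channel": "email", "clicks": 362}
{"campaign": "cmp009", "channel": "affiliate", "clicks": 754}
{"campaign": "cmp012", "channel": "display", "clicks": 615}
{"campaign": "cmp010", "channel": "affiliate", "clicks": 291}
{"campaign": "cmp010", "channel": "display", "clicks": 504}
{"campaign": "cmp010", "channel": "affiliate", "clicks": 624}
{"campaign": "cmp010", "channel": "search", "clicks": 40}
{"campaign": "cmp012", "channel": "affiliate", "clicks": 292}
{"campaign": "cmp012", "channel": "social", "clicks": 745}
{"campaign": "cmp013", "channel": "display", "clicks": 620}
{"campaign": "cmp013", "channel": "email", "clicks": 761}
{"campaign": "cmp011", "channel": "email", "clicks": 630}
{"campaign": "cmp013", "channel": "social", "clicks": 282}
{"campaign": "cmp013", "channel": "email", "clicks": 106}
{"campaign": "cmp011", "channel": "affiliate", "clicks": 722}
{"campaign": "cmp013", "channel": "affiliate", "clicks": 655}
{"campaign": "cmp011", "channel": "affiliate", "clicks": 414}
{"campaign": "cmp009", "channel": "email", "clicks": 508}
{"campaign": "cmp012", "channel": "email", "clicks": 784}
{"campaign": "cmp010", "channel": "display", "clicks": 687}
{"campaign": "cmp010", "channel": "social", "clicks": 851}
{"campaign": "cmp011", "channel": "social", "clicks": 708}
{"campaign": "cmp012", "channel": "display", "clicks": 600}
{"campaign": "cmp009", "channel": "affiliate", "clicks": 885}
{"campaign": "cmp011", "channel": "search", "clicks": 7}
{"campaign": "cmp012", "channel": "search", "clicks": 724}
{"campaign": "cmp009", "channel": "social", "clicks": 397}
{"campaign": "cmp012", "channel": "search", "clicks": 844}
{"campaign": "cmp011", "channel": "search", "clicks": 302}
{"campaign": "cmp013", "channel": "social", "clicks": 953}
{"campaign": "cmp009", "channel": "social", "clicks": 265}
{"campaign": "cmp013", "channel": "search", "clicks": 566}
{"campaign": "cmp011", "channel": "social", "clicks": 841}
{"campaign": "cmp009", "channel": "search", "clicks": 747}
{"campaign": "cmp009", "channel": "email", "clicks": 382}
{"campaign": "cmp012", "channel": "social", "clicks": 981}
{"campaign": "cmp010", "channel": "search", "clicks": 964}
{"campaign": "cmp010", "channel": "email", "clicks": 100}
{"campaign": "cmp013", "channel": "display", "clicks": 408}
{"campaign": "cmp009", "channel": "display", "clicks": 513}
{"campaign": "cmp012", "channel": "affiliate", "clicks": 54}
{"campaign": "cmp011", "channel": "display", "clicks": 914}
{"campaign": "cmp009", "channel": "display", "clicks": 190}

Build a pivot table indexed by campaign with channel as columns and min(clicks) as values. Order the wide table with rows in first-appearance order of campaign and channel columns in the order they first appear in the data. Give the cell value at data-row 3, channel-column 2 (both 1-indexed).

With rows in first-appearance order of campaign, row 3 is campaign=cmp011. channel columns in first-appearance order: email, social, search, affiliate, display; column 2 is social.
Long rows with campaign=cmp011, channel=social: min(708, 841) = 708.

708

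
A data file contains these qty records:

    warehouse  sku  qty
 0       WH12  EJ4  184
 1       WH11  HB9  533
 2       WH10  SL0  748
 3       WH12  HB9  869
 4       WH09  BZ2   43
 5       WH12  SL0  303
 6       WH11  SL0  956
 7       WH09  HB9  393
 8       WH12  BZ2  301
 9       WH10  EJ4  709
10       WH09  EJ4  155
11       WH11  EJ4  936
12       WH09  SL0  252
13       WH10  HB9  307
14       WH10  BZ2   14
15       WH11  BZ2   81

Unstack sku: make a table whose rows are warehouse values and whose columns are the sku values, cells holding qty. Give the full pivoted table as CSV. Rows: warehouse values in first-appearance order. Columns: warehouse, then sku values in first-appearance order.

Columns: warehouse plus the 4 distinct sku values (EJ4, HB9, SL0, BZ2).
For example, row WH12 column EJ4 takes qty=184 from the long row (WH12, EJ4).

warehouse,EJ4,HB9,SL0,BZ2
WH12,184,869,303,301
WH11,936,533,956,81
WH10,709,307,748,14
WH09,155,393,252,43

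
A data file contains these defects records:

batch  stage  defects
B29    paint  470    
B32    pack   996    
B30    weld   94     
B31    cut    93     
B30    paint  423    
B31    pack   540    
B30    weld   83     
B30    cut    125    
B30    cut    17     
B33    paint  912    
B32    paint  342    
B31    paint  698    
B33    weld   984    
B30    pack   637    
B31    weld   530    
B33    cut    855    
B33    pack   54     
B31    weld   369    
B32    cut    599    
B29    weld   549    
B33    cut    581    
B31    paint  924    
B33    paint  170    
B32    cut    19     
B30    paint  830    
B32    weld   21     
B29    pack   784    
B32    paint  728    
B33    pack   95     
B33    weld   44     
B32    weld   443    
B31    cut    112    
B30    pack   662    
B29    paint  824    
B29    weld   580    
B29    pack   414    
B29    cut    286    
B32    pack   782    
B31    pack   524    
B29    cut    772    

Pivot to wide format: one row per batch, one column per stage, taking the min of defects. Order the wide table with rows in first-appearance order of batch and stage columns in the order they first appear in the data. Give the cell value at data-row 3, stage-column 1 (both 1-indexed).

423

With rows in first-appearance order of batch, row 3 is batch=B30. stage columns in first-appearance order: paint, pack, weld, cut; column 1 is paint.
Long rows with batch=B30, stage=paint: min(423, 830) = 423.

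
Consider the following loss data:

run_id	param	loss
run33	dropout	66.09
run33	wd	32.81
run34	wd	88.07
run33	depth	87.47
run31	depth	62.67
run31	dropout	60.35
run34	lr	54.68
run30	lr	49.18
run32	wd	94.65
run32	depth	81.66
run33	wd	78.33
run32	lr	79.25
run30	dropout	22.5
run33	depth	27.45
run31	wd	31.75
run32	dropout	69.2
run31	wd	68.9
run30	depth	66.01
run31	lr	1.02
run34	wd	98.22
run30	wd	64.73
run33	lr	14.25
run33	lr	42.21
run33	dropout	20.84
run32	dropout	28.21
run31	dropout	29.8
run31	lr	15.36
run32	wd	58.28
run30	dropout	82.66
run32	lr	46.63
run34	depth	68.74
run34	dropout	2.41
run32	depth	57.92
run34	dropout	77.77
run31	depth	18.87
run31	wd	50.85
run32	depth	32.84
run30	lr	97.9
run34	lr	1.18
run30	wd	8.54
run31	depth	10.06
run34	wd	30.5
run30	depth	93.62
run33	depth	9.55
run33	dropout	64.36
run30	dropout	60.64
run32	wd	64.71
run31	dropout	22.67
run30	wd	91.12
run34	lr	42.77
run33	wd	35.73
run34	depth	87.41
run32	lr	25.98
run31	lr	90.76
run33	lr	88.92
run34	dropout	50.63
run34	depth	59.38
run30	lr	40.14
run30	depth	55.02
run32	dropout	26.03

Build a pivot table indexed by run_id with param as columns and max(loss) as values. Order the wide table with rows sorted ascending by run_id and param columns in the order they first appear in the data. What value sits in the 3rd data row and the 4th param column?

79.25

With rows sorted ascending by run_id, row 3 is run_id=run32. param columns in first-appearance order: dropout, wd, depth, lr; column 4 is lr.
Long rows with run_id=run32, param=lr: max(79.25, 46.63, 25.98) = 79.25.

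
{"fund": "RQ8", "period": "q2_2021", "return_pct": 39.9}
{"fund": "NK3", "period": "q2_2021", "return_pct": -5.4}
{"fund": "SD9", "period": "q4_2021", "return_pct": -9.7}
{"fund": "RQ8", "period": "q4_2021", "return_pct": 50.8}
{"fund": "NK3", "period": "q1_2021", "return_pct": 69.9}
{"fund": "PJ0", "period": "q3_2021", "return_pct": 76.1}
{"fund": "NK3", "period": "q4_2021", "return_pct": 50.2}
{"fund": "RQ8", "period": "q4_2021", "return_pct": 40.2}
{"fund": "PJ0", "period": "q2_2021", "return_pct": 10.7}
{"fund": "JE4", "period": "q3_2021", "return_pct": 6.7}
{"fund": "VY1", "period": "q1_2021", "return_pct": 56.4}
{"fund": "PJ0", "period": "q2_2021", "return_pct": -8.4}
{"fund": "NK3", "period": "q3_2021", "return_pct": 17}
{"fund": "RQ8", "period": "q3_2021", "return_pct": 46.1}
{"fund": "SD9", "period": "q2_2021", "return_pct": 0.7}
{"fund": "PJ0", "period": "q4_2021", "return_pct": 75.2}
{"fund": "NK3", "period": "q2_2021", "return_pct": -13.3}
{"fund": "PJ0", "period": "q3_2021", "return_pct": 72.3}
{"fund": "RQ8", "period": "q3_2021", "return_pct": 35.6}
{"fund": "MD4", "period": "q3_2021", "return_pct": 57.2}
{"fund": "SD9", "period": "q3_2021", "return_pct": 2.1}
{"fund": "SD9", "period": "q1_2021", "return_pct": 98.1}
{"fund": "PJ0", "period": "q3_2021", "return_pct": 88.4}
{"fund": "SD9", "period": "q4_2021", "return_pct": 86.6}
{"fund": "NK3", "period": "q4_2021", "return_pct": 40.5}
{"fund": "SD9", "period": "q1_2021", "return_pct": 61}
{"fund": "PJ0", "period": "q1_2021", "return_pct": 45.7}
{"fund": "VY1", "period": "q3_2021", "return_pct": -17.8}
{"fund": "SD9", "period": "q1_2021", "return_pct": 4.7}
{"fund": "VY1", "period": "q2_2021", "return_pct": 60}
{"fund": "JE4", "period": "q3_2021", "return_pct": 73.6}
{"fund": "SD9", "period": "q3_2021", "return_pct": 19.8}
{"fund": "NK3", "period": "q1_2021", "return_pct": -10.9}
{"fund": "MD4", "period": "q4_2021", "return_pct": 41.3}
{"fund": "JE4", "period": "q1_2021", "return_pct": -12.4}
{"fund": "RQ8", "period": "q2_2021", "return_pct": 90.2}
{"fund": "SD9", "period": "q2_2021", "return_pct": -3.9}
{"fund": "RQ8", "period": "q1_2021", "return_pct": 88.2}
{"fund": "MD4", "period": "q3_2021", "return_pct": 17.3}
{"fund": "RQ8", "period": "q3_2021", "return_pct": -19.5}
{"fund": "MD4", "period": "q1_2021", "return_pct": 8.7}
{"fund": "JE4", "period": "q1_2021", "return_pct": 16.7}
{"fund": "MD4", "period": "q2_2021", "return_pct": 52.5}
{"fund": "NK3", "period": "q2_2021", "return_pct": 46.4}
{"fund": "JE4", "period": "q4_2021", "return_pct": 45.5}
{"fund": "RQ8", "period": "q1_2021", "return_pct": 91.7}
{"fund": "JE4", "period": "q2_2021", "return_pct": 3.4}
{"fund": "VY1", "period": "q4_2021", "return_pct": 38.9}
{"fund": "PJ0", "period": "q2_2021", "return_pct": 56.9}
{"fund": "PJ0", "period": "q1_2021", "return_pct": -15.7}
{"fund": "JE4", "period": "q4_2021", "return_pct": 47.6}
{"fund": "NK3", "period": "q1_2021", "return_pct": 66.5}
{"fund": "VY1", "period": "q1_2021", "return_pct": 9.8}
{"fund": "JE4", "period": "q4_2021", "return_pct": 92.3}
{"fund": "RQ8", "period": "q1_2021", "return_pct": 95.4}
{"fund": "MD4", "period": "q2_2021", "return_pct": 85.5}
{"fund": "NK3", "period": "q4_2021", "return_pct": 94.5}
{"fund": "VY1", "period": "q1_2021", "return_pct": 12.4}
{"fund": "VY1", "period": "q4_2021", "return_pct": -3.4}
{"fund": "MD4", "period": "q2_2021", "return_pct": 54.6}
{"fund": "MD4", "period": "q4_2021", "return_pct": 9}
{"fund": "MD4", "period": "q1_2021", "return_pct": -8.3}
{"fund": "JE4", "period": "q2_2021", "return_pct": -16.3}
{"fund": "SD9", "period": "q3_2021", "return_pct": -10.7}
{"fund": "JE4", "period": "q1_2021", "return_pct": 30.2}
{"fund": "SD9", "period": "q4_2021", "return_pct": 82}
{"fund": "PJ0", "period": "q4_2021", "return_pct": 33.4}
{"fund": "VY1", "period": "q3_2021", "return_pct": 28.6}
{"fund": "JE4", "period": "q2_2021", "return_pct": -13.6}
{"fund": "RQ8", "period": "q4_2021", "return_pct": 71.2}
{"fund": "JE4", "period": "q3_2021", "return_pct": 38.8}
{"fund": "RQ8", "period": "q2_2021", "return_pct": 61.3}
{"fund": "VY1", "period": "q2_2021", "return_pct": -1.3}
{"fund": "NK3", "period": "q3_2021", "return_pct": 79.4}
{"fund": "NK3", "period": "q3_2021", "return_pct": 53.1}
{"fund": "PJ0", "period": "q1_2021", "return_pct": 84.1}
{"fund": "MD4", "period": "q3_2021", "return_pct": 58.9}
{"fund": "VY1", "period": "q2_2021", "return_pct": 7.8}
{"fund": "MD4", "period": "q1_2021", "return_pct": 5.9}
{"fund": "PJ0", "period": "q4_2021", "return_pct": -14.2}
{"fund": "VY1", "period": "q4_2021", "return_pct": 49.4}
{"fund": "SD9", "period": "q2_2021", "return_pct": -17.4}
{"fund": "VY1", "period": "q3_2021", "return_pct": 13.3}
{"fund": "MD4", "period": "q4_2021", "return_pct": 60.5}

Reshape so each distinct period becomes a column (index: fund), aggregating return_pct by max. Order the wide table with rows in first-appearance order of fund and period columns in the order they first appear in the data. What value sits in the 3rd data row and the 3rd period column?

98.1

With rows in first-appearance order of fund, row 3 is fund=SD9. period columns in first-appearance order: q2_2021, q4_2021, q1_2021, q3_2021; column 3 is q1_2021.
Long rows with fund=SD9, period=q1_2021: max(98.1, 61, 4.7) = 98.1.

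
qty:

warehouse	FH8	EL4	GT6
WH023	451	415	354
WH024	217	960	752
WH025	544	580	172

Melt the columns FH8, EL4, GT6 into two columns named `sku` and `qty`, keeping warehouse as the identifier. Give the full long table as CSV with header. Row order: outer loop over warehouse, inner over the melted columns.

Each (warehouse, column) pair becomes one row: 3 × 3 = 9 rows.
For example, (WH023, FH8) → qty=451.

warehouse,sku,qty
WH023,FH8,451
WH023,EL4,415
WH023,GT6,354
WH024,FH8,217
WH024,EL4,960
WH024,GT6,752
WH025,FH8,544
WH025,EL4,580
WH025,GT6,172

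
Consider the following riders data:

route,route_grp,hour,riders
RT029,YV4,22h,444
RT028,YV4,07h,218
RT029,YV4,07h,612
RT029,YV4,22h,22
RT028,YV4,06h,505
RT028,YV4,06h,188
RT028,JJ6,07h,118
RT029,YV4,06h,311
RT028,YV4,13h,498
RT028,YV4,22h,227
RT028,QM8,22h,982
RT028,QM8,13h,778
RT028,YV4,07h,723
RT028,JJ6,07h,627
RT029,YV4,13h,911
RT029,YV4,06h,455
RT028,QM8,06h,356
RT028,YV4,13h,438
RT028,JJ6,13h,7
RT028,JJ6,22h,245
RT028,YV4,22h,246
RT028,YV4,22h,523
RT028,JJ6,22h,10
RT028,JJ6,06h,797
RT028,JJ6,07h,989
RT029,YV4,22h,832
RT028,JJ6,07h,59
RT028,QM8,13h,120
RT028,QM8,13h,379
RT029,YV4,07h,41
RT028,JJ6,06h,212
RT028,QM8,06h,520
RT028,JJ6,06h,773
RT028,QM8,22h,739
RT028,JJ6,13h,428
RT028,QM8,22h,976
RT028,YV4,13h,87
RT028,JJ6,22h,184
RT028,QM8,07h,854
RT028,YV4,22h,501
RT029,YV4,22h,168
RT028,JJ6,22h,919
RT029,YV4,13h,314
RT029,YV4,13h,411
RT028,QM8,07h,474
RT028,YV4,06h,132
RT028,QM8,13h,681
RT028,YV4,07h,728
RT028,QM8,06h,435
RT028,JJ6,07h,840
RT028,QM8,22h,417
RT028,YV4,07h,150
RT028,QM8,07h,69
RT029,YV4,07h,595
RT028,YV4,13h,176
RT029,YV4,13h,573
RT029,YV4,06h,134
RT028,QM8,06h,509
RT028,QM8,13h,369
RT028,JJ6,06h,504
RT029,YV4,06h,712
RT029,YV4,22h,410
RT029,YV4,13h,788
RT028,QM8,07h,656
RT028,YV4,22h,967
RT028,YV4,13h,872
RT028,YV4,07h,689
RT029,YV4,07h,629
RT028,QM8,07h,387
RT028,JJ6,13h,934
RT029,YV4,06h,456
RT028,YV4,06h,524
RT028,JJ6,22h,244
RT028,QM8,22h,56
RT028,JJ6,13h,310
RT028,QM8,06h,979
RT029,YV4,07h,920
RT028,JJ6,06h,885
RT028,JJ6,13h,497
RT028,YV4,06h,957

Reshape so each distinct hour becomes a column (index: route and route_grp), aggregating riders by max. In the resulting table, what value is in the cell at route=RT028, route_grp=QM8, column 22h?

982

Rows with route=RT028, route_grp=QM8 and hour=22h: riders values are 982, 739, 976, 417, 56.
max(982, 739, 976, 417, 56) = 982.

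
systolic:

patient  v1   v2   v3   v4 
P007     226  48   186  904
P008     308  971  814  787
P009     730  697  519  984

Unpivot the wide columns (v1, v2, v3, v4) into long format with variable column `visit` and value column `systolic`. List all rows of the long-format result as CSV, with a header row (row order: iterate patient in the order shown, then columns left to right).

Each (patient, column) pair becomes one row: 3 × 4 = 12 rows.
For example, (P007, v1) → systolic=226.

patient,visit,systolic
P007,v1,226
P007,v2,48
P007,v3,186
P007,v4,904
P008,v1,308
P008,v2,971
P008,v3,814
P008,v4,787
P009,v1,730
P009,v2,697
P009,v3,519
P009,v4,984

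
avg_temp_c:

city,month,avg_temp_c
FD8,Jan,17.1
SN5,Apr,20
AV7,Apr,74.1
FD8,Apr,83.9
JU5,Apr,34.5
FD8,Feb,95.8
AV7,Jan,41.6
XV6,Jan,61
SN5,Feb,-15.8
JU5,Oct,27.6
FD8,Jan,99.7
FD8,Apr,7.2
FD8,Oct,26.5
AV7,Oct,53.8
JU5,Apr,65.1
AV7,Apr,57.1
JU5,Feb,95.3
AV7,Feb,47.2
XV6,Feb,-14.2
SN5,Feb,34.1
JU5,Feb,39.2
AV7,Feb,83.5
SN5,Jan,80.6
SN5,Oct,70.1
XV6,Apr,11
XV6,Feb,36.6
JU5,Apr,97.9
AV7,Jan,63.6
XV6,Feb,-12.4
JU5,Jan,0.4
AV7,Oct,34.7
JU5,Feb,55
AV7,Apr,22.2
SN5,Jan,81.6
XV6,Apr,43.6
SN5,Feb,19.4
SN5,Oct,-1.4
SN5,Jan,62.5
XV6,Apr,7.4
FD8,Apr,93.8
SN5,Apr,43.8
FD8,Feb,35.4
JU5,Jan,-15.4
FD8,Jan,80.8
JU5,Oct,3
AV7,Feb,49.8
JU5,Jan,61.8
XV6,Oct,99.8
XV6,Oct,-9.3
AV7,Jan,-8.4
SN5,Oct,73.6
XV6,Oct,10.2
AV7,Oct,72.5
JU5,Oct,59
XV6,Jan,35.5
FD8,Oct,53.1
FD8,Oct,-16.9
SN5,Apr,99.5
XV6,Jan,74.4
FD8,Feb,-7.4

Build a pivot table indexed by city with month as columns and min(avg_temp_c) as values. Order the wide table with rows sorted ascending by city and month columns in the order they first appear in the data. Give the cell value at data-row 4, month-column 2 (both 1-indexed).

20

With rows sorted ascending by city, row 4 is city=SN5. month columns in first-appearance order: Jan, Apr, Feb, Oct; column 2 is Apr.
Long rows with city=SN5, month=Apr: min(20, 43.8, 99.5) = 20.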